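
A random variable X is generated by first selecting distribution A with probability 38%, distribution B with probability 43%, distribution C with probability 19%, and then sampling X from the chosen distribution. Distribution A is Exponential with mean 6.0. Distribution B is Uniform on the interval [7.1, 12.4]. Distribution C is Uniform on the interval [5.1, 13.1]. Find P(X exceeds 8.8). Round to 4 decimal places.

0.4819

Conditional on each component, P(X > 8.8): A: 0.230693; B: 0.679245; C: 0.5375.
By total probability, P(X > 8.8) = 0.38·0.230693 + 0.43·0.679245 + 0.19·0.5375 = 0.481864.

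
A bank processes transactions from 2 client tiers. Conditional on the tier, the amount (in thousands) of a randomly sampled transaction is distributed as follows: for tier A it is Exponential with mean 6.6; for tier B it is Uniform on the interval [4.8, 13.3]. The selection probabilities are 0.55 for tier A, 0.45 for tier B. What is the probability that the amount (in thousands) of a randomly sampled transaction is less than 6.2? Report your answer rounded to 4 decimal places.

Conditional on each tier, P(X < 6.2): A: 0.609135; B: 0.164706.
By total probability, P(X < 6.2) = 0.55·0.609135 + 0.45·0.164706 = 0.409142.

0.4091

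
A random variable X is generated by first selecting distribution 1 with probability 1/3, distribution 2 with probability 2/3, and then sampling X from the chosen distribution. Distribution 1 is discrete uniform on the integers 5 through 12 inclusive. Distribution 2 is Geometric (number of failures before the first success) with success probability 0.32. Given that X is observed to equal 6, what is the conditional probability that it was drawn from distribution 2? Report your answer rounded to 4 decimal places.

0.3361

Likelihoods P(X=6 | ·): 1: 0.125; 2: 0.0316376.
Posterior ∝ prior × likelihood. Numerator for 2: 0.666667·0.0316376 = 0.0210917.
Normalizing constant: 0.333333·0.125 + 0.666667·0.0316376 = 0.0627584.
P(2 | observation) = 0.0210917 / 0.0627584 = 0.336078.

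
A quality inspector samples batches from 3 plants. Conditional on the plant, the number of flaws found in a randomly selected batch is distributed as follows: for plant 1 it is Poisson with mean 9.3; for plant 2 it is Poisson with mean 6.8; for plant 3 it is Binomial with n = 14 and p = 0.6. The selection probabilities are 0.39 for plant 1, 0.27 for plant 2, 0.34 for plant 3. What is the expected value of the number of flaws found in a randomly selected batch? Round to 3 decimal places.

Component means — 1: 9.3; 2: 6.8; 3: 8.4.
E[X] = 0.39·9.3 + 0.27·6.8 + 0.34·8.4 = 8.319.

8.319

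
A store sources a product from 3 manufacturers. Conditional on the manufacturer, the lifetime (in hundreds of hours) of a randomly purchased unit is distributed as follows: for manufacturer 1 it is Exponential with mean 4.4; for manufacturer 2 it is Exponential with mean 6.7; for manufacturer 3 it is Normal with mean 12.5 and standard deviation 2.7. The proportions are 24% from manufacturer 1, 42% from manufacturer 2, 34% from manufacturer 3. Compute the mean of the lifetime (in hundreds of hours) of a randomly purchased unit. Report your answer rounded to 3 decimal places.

8.120

Component means — 1: 4.4; 2: 6.7; 3: 12.5.
E[X] = 0.24·4.4 + 0.42·6.7 + 0.34·12.5 = 8.12.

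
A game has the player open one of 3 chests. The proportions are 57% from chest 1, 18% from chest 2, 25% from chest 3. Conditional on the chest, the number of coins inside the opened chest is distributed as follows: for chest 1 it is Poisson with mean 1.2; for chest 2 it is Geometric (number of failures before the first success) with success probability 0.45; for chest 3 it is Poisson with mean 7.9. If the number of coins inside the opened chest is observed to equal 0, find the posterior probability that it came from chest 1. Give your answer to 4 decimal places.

0.6792

Likelihoods P(X=0 | ·): 1: 0.301194; 2: 0.45; 3: 0.000370744.
Posterior ∝ prior × likelihood. Numerator for 1: 0.57·0.301194 = 0.171681.
Normalizing constant: 0.57·0.301194 + 0.18·0.45 + 0.25·0.000370744 = 0.252773.
P(1 | observation) = 0.171681 / 0.252773 = 0.679188.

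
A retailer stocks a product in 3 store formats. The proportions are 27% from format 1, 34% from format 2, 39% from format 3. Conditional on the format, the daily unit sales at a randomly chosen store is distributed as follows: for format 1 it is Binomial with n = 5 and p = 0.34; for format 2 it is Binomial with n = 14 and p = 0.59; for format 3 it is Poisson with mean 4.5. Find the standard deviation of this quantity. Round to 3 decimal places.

Per component, 1: μ=1.7, E[X²]=4.012; 2: μ=8.26, E[X²]=71.6142; 3: μ=4.5, E[X²]=24.75.
E[X] = 0.27·1.7 + 0.34·8.26 + 0.39·4.5 = 5.0224.
E[X²] = 0.27·4.012 + 0.34·71.6142 + 0.39·24.75 = 35.0846.
Var(X) = E[X²] − (E[X])² = 35.0846 − 25.2245 = 9.86007.
SD(X) = √9.86007 = 3.14007.

3.140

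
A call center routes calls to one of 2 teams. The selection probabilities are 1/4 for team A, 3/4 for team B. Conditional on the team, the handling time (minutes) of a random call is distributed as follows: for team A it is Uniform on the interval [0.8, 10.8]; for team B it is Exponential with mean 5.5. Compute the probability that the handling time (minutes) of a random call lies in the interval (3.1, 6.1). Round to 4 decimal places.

0.2545

Conditional on each team, P(3.1 < X < 6.1): A: 0.3; B: 0.239277.
By total probability, P(3.1 < X < 6.1) = 0.25·0.3 + 0.75·0.239277 = 0.254458.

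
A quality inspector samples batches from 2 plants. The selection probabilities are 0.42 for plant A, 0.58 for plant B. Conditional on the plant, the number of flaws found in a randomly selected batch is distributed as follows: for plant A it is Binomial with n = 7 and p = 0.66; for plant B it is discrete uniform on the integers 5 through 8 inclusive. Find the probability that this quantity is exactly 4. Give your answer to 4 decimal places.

Conditional on each plant, P(X = 4): A: 0.261024; B: 0.
By total probability, P(X = 4) = 0.42·0.261024 + 0.58·0 = 0.10963.

0.1096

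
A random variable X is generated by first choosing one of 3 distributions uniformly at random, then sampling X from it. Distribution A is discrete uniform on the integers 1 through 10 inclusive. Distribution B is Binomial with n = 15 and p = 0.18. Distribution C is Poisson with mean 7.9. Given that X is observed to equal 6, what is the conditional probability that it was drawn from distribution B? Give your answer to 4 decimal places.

0.1125

Likelihoods P(X=6 | ·): A: 0.1; B: 0.0285341; C: 0.125171.
Posterior ∝ prior × likelihood. Numerator for B: 0.333333·0.0285341 = 0.00951136.
Normalizing constant: 0.333333·0.1 + 0.333333·0.0285341 + 0.333333·0.125171 = 0.0845684.
P(B | observation) = 0.00951136 / 0.0845684 = 0.112469.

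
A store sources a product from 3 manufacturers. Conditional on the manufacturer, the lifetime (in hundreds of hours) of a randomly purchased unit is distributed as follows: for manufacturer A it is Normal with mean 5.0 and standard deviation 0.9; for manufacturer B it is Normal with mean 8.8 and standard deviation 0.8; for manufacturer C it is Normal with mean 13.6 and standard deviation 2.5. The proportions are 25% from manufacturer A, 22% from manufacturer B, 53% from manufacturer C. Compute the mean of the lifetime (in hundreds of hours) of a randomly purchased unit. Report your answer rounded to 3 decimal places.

Component means — A: 5; B: 8.8; C: 13.6.
E[X] = 0.25·5 + 0.22·8.8 + 0.53·13.6 = 10.394.

10.394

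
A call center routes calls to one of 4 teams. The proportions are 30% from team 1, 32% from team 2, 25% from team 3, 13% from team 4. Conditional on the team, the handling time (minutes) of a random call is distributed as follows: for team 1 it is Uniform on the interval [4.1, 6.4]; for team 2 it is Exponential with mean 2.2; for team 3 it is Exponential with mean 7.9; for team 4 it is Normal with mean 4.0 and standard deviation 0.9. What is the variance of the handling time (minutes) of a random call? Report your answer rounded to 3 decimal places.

22.098

Per component, 1: μ=5.25, E[X²]=28.0033; 2: μ=2.2, E[X²]=9.68; 3: μ=7.9, E[X²]=124.82; 4: μ=4, E[X²]=16.81.
E[X] = 0.3·5.25 + 0.32·2.2 + 0.25·7.9 + 0.13·4 = 4.774.
E[X²] = 0.3·28.0033 + 0.32·9.68 + 0.25·124.82 + 0.13·16.81 = 44.8889.
Var(X) = E[X²] − (E[X])² = 44.8889 − 22.7911 = 22.0978.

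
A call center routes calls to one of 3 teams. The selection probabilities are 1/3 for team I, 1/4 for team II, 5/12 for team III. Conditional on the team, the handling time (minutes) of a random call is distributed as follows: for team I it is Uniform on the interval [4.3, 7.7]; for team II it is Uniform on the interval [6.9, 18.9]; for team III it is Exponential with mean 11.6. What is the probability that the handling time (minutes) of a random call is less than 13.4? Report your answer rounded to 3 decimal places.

Conditional on each team, P(X < 13.4): I: 1; II: 0.541667; III: 0.684997.
By total probability, P(X < 13.4) = 0.333333·1 + 0.25·0.541667 + 0.416667·0.684997 = 0.754165.

0.754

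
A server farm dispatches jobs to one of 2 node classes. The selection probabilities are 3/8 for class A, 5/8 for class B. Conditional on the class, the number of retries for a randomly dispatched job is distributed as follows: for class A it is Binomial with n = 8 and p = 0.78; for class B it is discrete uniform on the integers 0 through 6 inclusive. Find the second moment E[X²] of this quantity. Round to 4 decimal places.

23.2414

For each component E[X²] = Var + (mean)², giving A: 40.3104; B: 13.
Overall E[X²] = 0.375·40.3104 + 0.625·13 = 23.2414.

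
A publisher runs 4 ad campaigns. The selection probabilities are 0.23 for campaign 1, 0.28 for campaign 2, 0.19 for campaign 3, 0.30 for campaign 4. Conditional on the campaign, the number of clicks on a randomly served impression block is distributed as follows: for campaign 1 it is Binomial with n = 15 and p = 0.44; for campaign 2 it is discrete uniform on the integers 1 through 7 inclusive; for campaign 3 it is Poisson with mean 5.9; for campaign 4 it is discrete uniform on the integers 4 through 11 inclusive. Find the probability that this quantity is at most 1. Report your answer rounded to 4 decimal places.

0.0441

Conditional on each campaign, P(X ≤ 1): 1: 0.00213573; 2: 0.142857; 3: 0.0189022; 4: 0.
By total probability, P(X ≤ 1) = 0.23·0.00213573 + 0.28·0.142857 + 0.19·0.0189022 + 0.3·0 = 0.0440826.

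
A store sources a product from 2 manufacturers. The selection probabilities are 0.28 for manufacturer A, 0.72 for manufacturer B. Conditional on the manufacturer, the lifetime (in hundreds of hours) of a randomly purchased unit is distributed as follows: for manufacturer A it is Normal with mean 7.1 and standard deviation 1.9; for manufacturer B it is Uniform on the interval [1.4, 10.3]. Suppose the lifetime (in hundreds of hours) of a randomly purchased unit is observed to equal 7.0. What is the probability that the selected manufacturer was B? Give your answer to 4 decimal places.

0.5795

Likelihoods f(7.0 | ·): A: 0.209679; B: 0.11236.
Posterior ∝ prior × likelihood. Numerator for B: 0.72·0.11236 = 0.0808989.
Normalizing constant: 0.28·0.209679 + 0.72·0.11236 = 0.139609.
P(B | observation) = 0.0808989 / 0.139609 = 0.579467.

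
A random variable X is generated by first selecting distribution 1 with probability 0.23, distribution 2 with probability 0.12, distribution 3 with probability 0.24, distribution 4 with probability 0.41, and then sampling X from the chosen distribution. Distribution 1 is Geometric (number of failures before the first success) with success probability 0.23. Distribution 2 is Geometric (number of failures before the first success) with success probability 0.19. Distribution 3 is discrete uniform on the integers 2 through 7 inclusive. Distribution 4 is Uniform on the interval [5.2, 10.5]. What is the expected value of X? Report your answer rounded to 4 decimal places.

5.5801

Component means — 1: 3.34783; 2: 4.26316; 3: 4.5; 4: 7.85.
E[X] = 0.23·3.34783 + 0.12·4.26316 + 0.24·4.5 + 0.41·7.85 = 5.58008.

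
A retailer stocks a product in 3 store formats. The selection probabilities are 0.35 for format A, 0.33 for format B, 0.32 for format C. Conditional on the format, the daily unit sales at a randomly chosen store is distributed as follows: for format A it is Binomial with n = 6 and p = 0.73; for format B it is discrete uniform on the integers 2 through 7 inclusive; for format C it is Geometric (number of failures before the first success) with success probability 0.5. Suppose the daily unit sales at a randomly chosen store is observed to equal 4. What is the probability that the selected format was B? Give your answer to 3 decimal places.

Likelihoods P(X=4 | ·): A: 0.310535; B: 0.166667; C: 0.03125.
Posterior ∝ prior × likelihood. Numerator for B: 0.33·0.166667 = 0.055.
Normalizing constant: 0.35·0.310535 + 0.33·0.166667 + 0.32·0.03125 = 0.173687.
P(B | observation) = 0.055 / 0.173687 = 0.316661.

0.317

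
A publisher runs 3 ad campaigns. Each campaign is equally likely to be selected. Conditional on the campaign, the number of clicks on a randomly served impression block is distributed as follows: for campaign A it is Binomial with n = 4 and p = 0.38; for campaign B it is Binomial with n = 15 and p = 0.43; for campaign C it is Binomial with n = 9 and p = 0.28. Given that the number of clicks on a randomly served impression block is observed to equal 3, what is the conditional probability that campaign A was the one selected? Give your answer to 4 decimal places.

Likelihoods P(X=3 | ·): A: 0.136083; B: 0.0425515; C: 0.256891.
Posterior ∝ prior × likelihood. Numerator for A: 0.333333·0.136083 = 0.0453609.
Normalizing constant: 0.333333·0.136083 + 0.333333·0.0425515 + 0.333333·0.256891 = 0.145175.
P(A | observation) = 0.0453609 / 0.145175 = 0.312457.

0.3125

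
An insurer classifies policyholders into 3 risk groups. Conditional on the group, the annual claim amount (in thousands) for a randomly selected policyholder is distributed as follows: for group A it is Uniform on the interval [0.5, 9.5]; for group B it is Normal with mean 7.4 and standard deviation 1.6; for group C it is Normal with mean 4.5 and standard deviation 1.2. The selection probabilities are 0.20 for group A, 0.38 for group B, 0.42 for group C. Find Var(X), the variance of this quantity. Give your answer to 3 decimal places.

Per component, A: μ=5, E[X²]=31.75; B: μ=7.4, E[X²]=57.32; C: μ=4.5, E[X²]=21.69.
E[X] = 0.2·5 + 0.38·7.4 + 0.42·4.5 = 5.702.
E[X²] = 0.2·31.75 + 0.38·57.32 + 0.42·21.69 = 37.2414.
Var(X) = E[X²] − (E[X])² = 37.2414 − 32.5128 = 4.7286.

4.729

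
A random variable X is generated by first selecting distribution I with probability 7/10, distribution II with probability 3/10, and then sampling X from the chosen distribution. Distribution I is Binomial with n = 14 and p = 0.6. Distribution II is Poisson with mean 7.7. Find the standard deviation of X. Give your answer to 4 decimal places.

Per component, I: μ=8.4, E[X²]=73.92; II: μ=7.7, E[X²]=66.99.
E[X] = 0.7·8.4 + 0.3·7.7 = 8.19.
E[X²] = 0.7·73.92 + 0.3·66.99 = 71.841.
Var(X) = E[X²] − (E[X])² = 71.841 − 67.0761 = 4.7649.
SD(X) = √4.7649 = 2.18287.

2.1829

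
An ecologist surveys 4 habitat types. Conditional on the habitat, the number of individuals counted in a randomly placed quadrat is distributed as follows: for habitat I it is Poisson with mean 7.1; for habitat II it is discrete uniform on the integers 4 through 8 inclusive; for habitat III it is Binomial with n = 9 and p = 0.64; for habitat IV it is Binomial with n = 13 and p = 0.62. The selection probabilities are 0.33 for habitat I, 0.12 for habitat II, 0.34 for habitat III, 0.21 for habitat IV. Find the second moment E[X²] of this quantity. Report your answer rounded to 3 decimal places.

49.809

For each component E[X²] = Var + (mean)², giving I: 57.51; II: 38; III: 35.2512; IV: 68.0264.
Overall E[X²] = 0.33·57.51 + 0.12·38 + 0.34·35.2512 + 0.21·68.0264 = 49.8093.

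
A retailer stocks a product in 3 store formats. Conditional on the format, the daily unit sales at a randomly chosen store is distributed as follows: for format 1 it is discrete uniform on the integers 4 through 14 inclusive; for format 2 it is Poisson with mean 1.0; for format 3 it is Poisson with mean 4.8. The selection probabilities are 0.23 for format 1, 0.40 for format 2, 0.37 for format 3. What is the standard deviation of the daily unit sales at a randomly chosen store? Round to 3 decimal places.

3.742

Per component, 1: μ=9, E[X²]=91; 2: μ=1, E[X²]=2; 3: μ=4.8, E[X²]=27.84.
E[X] = 0.23·9 + 0.4·1 + 0.37·4.8 = 4.246.
E[X²] = 0.23·91 + 0.4·2 + 0.37·27.84 = 32.0308.
Var(X) = E[X²] − (E[X])² = 32.0308 − 18.0285 = 14.0023.
SD(X) = √14.0023 = 3.74196.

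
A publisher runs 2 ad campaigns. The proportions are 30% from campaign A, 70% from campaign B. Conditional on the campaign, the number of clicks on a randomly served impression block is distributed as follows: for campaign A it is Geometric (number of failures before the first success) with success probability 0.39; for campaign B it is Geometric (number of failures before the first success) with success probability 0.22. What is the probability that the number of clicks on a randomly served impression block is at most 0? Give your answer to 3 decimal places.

Conditional on each campaign, P(X ≤ 0): A: 0.39; B: 0.22.
By total probability, P(X ≤ 0) = 0.3·0.39 + 0.7·0.22 = 0.271.

0.271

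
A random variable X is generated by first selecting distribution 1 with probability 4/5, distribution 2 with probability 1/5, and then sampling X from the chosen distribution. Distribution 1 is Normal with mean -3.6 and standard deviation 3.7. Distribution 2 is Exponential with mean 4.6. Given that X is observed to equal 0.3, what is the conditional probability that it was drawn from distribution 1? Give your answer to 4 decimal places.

Likelihoods f(0.3 | ·): 1: 0.0618659; 2: 0.203666.
Posterior ∝ prior × likelihood. Numerator for 1: 0.8·0.0618659 = 0.0494927.
Normalizing constant: 0.8·0.0618659 + 0.2·0.203666 = 0.0902259.
P(1 | observation) = 0.0494927 / 0.0902259 = 0.548542.

0.5485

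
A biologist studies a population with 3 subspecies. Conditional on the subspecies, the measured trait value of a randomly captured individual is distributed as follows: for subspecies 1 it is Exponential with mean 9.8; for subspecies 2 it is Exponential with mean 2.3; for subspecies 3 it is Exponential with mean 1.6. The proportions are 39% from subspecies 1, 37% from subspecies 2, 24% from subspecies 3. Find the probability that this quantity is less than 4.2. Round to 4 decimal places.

0.6690

Conditional on each subspecies, P(X < 4.2): 1: 0.348561; 2: 0.838957; 3: 0.92756.
By total probability, P(X < 4.2) = 0.39·0.348561 + 0.37·0.838957 + 0.24·0.92756 = 0.668967.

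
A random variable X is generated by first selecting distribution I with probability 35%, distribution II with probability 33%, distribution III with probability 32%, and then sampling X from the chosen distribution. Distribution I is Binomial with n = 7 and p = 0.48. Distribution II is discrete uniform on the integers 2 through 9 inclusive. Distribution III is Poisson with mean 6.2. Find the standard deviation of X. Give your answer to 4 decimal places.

Per component, I: μ=3.36, E[X²]=13.0368; II: μ=5.5, E[X²]=35.5; III: μ=6.2, E[X²]=44.64.
E[X] = 0.35·3.36 + 0.33·5.5 + 0.32·6.2 = 4.975.
E[X²] = 0.35·13.0368 + 0.33·35.5 + 0.32·44.64 = 30.5627.
Var(X) = E[X²] − (E[X])² = 30.5627 − 24.7506 = 5.81205.
SD(X) = √5.81205 = 2.41082.

2.4108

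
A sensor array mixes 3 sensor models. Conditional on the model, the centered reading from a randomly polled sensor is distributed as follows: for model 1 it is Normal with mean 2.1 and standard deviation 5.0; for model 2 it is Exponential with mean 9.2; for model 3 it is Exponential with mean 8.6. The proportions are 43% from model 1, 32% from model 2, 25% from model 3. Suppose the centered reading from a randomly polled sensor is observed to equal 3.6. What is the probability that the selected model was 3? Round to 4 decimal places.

0.2535

Likelihoods f(3.6 | ·): 1: 0.0762776; 2: 0.0734972; 3: 0.0765075.
Posterior ∝ prior × likelihood. Numerator for 3: 0.25·0.0765075 = 0.0191269.
Normalizing constant: 0.43·0.0762776 + 0.32·0.0734972 + 0.25·0.0765075 = 0.0754453.
P(3 | observation) = 0.0191269 / 0.0754453 = 0.25352.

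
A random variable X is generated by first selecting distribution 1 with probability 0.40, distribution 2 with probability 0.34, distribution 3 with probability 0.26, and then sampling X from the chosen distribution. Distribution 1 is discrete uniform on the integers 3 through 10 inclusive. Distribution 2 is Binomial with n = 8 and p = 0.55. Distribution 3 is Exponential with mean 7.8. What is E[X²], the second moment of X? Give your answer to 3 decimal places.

57.892

For each component E[X²] = Var + (mean)², giving 1: 47.5; 2: 21.34; 3: 121.68.
Overall E[X²] = 0.4·47.5 + 0.34·21.34 + 0.26·121.68 = 57.8924.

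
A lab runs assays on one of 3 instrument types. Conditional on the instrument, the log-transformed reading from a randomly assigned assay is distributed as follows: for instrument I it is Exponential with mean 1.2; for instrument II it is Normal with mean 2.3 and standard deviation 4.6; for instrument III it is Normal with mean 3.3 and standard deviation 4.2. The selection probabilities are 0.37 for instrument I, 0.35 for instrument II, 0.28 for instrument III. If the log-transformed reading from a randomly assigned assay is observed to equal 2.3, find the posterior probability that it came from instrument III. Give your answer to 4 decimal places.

0.2546

Likelihoods f(2.3 | ·): I: 0.12258; II: 0.0867266; III: 0.0923317.
Posterior ∝ prior × likelihood. Numerator for III: 0.28·0.0923317 = 0.0258529.
Normalizing constant: 0.37·0.12258 + 0.35·0.0867266 + 0.28·0.0923317 = 0.101562.
P(III | observation) = 0.0258529 / 0.101562 = 0.254553.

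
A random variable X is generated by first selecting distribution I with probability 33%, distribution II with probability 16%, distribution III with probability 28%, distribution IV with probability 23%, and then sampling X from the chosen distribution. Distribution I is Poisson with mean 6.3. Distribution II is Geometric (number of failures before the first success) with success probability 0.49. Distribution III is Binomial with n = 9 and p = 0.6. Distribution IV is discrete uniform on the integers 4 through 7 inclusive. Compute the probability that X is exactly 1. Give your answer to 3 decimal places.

0.045

Conditional on each component, P(X = 1): I: 0.0115687; II: 0.2499; III: 0.00353894; IV: 0.
By total probability, P(X = 1) = 0.33·0.0115687 + 0.16·0.2499 + 0.28·0.00353894 + 0.23·0 = 0.0447926.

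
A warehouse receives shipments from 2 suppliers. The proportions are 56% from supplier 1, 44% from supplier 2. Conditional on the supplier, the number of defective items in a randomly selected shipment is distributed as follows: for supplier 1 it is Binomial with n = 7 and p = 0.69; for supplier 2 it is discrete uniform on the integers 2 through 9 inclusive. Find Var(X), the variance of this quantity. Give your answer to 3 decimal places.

Per component, 1: μ=4.83, E[X²]=24.8262; 2: μ=5.5, E[X²]=35.5.
E[X] = 0.56·4.83 + 0.44·5.5 = 5.1248.
E[X²] = 0.56·24.8262 + 0.44·35.5 = 29.5227.
Var(X) = E[X²] − (E[X])² = 29.5227 − 26.2636 = 3.2591.

3.259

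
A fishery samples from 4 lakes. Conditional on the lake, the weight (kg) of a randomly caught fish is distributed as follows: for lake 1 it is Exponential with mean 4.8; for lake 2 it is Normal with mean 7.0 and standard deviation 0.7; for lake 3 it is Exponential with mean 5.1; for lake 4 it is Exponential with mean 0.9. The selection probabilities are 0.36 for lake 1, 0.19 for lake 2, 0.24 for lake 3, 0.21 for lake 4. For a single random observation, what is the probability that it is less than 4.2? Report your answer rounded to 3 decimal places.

Conditional on each lake, P(X < 4.2): 1: 0.583138; 2: 3.16712e-05; 3: 0.56112; 4: 0.990596.
By total probability, P(X < 4.2) = 0.36·0.583138 + 0.19·3.16712e-05 + 0.24·0.56112 + 0.21·0.990596 = 0.55263.

0.553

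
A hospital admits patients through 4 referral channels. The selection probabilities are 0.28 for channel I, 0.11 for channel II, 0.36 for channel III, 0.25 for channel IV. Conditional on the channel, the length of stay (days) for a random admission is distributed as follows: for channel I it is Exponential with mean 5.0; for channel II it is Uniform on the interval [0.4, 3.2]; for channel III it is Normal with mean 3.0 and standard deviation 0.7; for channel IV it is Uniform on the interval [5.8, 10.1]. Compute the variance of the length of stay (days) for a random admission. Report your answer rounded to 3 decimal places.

Per component, I: μ=5, E[X²]=50; II: μ=1.8, E[X²]=3.89333; III: μ=3, E[X²]=9.49; IV: μ=7.95, E[X²]=64.7433.
E[X] = 0.28·5 + 0.11·1.8 + 0.36·3 + 0.25·7.95 = 4.6655.
E[X²] = 0.28·50 + 0.11·3.89333 + 0.36·9.49 + 0.25·64.7433 = 34.0305.
Var(X) = E[X²] − (E[X])² = 34.0305 − 21.7669 = 12.2636.

12.264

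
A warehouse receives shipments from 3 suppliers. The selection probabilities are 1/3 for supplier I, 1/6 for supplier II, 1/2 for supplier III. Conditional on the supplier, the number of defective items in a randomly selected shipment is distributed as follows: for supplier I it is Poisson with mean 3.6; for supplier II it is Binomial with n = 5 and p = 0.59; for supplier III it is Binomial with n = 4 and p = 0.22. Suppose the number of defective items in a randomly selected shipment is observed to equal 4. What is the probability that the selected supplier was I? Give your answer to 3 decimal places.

Likelihoods P(X=4 | ·): I: 0.191222; II: 0.248406; III: 0.00234256.
Posterior ∝ prior × likelihood. Numerator for I: 0.333333·0.191222 = 0.0637408.
Normalizing constant: 0.333333·0.191222 + 0.166667·0.248406 + 0.5·0.00234256 = 0.106313.
P(I | observation) = 0.0637408 / 0.106313 = 0.599557.

0.600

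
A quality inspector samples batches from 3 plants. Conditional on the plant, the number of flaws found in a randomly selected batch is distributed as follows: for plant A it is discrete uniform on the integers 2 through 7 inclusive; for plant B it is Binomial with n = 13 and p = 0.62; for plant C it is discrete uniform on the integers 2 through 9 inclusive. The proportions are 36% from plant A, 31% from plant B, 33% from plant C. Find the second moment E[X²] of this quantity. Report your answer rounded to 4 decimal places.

41.1432

For each component E[X²] = Var + (mean)², giving A: 23.1667; B: 68.0264; C: 35.5.
Overall E[X²] = 0.36·23.1667 + 0.31·68.0264 + 0.33·35.5 = 41.1432.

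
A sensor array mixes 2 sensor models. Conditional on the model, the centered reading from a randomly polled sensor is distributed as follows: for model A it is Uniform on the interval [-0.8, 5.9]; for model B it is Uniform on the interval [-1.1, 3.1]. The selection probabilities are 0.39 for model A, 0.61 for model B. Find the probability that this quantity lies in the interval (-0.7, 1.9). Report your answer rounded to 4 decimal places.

0.5290

Conditional on each model, P(-0.7 < X < 1.9): A: 0.38806; B: 0.619048.
By total probability, P(-0.7 < X < 1.9) = 0.39·0.38806 + 0.61·0.619048 = 0.528962.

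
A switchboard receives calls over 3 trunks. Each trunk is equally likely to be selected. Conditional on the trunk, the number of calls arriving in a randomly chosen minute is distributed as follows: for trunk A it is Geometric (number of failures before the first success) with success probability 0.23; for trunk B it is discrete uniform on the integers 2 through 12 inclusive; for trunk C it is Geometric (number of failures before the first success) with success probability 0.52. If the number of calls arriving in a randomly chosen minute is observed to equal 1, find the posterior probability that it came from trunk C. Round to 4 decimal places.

Likelihoods P(X=1 | ·): A: 0.1771; B: 0; C: 0.2496.
Posterior ∝ prior × likelihood. Numerator for C: 0.333333·0.2496 = 0.0832.
Normalizing constant: 0.333333·0.1771 + 0.333333·0 + 0.333333·0.2496 = 0.142233.
P(C | observation) = 0.0832 / 0.142233 = 0.584954.

0.5850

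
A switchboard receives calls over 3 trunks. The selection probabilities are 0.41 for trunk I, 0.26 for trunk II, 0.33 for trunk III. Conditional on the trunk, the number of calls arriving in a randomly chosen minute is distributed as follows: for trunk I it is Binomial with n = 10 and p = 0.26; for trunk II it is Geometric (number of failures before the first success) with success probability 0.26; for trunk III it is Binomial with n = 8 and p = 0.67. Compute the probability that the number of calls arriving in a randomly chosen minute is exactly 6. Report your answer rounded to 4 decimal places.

Conditional on each trunk, P(X = 6): I: 0.019453; II: 0.0426937; III: 0.275826.
By total probability, P(X = 6) = 0.41·0.019453 + 0.26·0.0426937 + 0.33·0.275826 = 0.110099.

0.1101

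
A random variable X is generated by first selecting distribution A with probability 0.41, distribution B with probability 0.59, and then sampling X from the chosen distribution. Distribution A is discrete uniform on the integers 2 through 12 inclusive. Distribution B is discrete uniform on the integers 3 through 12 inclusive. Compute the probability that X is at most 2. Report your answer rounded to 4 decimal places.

Conditional on each component, P(X ≤ 2): A: 0.0909091; B: 0.
By total probability, P(X ≤ 2) = 0.41·0.0909091 + 0.59·0 = 0.0372727.

0.0373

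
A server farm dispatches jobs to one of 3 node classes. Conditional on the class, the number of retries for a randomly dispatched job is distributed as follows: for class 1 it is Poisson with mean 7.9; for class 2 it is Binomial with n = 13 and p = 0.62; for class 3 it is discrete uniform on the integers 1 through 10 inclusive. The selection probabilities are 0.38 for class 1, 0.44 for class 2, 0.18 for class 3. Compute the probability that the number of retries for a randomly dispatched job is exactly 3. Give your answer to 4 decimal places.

Conditional on each class, P(X = 3): 1: 0.0304652; 2: 0.00427934; 3: 0.1.
By total probability, P(X = 3) = 0.38·0.0304652 + 0.44·0.00427934 + 0.18·0.1 = 0.0314597.

0.0315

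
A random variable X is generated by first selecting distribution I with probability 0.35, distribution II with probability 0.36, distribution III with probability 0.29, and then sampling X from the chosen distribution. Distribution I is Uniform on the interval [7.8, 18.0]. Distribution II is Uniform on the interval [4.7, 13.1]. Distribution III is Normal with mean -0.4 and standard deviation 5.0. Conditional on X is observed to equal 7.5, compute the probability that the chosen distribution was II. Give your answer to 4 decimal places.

Likelihoods f(7.5 | ·): I: 0; II: 0.119048; III: 0.022901.
Posterior ∝ prior × likelihood. Numerator for II: 0.36·0.119048 = 0.0428571.
Normalizing constant: 0.35·0 + 0.36·0.119048 + 0.29·0.022901 = 0.0494984.
P(II | observation) = 0.0428571 / 0.0494984 = 0.865828.

0.8658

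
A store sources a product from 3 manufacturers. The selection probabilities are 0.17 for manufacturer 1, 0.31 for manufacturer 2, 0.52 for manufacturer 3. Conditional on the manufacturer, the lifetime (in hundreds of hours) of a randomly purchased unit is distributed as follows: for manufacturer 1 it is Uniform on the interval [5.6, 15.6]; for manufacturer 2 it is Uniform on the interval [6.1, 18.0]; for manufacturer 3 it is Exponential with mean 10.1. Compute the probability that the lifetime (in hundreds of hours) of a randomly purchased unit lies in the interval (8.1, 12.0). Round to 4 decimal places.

Conditional on each manufacturer, P(8.1 < X < 12.0): 1: 0.39; 2: 0.327731; 3: 0.143646.
By total probability, P(8.1 < X < 12.0) = 0.17·0.39 + 0.31·0.327731 + 0.52·0.143646 = 0.242593.

0.2426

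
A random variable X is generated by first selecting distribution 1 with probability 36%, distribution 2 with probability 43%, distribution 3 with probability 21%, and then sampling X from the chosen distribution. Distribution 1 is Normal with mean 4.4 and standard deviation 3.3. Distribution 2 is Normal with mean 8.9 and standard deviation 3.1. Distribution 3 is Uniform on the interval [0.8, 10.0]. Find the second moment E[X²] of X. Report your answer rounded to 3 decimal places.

56.687

For each component E[X²] = Var + (mean)², giving 1: 30.25; 2: 88.82; 3: 36.2133.
Overall E[X²] = 0.36·30.25 + 0.43·88.82 + 0.21·36.2133 = 56.6874.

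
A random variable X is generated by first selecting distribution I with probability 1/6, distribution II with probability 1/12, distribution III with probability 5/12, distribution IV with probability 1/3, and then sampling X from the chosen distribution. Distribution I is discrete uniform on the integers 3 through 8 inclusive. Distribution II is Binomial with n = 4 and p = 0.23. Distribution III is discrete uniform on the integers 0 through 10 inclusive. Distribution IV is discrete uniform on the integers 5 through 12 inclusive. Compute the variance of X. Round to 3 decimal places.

11.146

Per component, I: μ=5.5, E[X²]=33.1667; II: μ=0.92, E[X²]=1.5548; III: μ=5, E[X²]=35; IV: μ=8.5, E[X²]=77.5.
E[X] = 0.166667·5.5 + 0.0833333·0.92 + 0.416667·5 + 0.333333·8.5 = 5.91.
E[X²] = 0.166667·33.1667 + 0.0833333·1.5548 + 0.416667·35 + 0.333333·77.5 = 46.074.
Var(X) = E[X²] − (E[X])² = 46.074 − 34.9281 = 11.1459.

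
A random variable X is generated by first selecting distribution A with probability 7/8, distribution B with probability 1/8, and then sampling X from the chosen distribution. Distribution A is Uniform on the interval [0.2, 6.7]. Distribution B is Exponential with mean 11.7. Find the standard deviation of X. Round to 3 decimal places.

Per component, A: μ=3.45, E[X²]=15.4233; B: μ=11.7, E[X²]=273.78.
E[X] = 0.875·3.45 + 0.125·11.7 = 4.48125.
E[X²] = 0.875·15.4233 + 0.125·273.78 = 47.7179.
Var(X) = E[X²] − (E[X])² = 47.7179 − 20.0816 = 27.6363.
SD(X) = √27.6363 = 5.25703.

5.257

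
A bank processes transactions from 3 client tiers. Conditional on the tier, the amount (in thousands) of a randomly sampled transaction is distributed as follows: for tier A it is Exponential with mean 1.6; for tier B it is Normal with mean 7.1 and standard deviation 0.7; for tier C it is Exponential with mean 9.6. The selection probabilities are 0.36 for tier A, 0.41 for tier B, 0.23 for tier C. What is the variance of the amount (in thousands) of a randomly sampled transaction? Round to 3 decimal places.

Per component, A: μ=1.6, E[X²]=5.12; B: μ=7.1, E[X²]=50.9; C: μ=9.6, E[X²]=184.32.
E[X] = 0.36·1.6 + 0.41·7.1 + 0.23·9.6 = 5.695.
E[X²] = 0.36·5.12 + 0.41·50.9 + 0.23·184.32 = 65.1058.
Var(X) = E[X²] − (E[X])² = 65.1058 − 32.433 = 32.6728.

32.673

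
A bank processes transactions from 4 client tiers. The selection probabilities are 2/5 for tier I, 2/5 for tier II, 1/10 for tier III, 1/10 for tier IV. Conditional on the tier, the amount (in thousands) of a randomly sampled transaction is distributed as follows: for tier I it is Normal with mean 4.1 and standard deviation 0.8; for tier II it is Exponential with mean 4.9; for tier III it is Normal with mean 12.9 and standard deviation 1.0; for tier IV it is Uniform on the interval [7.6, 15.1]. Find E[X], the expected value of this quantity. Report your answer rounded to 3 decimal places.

6.025

Component means — I: 4.1; II: 4.9; III: 12.9; IV: 11.35.
E[X] = 0.4·4.1 + 0.4·4.9 + 0.1·12.9 + 0.1·11.35 = 6.025.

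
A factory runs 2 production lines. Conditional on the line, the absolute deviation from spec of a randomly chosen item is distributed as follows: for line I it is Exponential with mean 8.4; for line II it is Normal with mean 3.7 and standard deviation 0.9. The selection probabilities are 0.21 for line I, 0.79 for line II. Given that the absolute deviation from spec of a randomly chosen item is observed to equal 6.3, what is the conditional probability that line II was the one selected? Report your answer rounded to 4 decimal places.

0.3136

Likelihoods f(6.3 | ·): I: 0.0562341; II: 0.00683009.
Posterior ∝ prior × likelihood. Numerator for II: 0.79·0.00683009 = 0.00539577.
Normalizing constant: 0.21·0.0562341 + 0.79·0.00683009 = 0.0172049.
P(II | observation) = 0.00539577 / 0.0172049 = 0.313618.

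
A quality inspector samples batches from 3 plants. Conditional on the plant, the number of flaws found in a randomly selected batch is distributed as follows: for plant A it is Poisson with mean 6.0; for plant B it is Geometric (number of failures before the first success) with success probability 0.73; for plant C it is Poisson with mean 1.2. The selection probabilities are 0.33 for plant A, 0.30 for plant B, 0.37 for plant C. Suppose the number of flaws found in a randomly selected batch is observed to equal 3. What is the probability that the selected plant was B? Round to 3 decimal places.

0.065

Likelihoods P(X=3 | ·): A: 0.0892351; B: 0.0143686; C: 0.0867439.
Posterior ∝ prior × likelihood. Numerator for B: 0.3·0.0143686 = 0.00431058.
Normalizing constant: 0.33·0.0892351 + 0.3·0.0143686 + 0.37·0.0867439 = 0.0658534.
P(B | observation) = 0.00431058 / 0.0658534 = 0.0654572.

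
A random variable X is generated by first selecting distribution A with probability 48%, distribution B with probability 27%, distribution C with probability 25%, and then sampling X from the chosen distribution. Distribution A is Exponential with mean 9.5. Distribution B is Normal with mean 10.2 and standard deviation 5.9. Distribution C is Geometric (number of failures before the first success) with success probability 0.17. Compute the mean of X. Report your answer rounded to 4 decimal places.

8.5346

Component means — A: 9.5; B: 10.2; C: 4.88235.
E[X] = 0.48·9.5 + 0.27·10.2 + 0.25·4.88235 = 8.53459.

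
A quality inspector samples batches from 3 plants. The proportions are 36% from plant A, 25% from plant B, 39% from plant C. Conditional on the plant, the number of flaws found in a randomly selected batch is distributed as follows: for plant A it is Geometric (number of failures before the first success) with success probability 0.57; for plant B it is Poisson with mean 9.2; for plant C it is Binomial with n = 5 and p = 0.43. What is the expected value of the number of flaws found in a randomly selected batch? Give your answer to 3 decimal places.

Component means — A: 0.754386; B: 9.2; C: 2.15.
E[X] = 0.36·0.754386 + 0.25·9.2 + 0.39·2.15 = 3.41008.

3.410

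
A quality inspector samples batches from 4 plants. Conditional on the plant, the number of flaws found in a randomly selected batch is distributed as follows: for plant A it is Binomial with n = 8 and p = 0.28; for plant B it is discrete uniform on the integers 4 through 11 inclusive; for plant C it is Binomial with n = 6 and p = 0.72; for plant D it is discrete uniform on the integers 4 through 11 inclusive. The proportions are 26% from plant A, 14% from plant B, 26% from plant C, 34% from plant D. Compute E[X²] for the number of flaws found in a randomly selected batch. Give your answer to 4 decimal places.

For each component E[X²] = Var + (mean)², giving A: 6.6304; B: 61.5; C: 19.872; D: 61.5.
Overall E[X²] = 0.26·6.6304 + 0.14·61.5 + 0.26·19.872 + 0.34·61.5 = 36.4106.

36.4106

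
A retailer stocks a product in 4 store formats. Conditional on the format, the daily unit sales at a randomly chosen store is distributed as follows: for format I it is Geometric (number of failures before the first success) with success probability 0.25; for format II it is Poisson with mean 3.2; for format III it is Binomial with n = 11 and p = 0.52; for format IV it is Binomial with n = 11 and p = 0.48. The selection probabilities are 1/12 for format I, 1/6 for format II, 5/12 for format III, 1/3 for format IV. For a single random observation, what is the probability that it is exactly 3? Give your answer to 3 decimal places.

0.106

Conditional on each format, P(X = 3): I: 0.105469; II: 0.222616; III: 0.0653768; IV: 0.0975516.
By total probability, P(X = 3) = 0.0833333·0.105469 + 0.166667·0.222616 + 0.416667·0.0653768 + 0.333333·0.0975516 = 0.105649.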